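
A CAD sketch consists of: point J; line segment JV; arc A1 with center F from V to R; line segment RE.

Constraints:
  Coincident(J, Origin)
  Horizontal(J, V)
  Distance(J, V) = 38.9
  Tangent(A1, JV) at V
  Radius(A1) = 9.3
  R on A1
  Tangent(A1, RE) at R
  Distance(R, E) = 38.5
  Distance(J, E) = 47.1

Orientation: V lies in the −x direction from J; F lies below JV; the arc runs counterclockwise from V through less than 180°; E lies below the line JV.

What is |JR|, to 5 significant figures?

48.204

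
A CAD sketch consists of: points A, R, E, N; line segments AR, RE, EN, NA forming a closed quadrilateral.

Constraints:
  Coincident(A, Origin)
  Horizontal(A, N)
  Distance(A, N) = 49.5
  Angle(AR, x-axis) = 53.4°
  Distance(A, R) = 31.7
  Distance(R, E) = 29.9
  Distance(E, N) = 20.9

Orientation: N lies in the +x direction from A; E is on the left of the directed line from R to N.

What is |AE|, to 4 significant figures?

52.75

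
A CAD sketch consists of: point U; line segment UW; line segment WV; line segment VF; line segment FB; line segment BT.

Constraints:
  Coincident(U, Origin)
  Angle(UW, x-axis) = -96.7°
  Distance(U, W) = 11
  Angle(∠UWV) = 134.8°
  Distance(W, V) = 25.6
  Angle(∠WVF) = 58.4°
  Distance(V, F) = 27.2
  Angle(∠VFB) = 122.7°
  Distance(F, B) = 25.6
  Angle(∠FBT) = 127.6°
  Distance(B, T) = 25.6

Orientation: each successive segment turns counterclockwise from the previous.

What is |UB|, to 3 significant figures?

17.1

∠WVF = 58.4° gives VF at 70.1° from the x-axis; with |VF| = 27.2, F = (23.9, -5.38). ∠VFB = 122.7° gives FB at 127° from the x-axis; with |FB| = 25.6, B = (8.36, 15.0). Then |UB| = |B − U| = 17.1.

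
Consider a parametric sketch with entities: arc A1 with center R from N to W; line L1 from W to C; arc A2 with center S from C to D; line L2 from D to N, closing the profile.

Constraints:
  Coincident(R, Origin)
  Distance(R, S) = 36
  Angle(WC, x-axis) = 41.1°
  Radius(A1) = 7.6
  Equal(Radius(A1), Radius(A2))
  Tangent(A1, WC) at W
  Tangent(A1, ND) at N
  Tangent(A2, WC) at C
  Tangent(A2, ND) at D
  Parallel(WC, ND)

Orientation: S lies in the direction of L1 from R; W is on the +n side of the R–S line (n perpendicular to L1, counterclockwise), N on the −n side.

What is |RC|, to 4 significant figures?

36.79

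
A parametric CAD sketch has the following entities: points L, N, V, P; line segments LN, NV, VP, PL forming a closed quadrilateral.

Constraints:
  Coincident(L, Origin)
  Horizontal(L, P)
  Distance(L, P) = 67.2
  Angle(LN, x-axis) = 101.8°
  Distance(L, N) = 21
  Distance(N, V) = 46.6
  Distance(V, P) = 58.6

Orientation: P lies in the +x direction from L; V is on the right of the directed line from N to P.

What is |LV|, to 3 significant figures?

26.2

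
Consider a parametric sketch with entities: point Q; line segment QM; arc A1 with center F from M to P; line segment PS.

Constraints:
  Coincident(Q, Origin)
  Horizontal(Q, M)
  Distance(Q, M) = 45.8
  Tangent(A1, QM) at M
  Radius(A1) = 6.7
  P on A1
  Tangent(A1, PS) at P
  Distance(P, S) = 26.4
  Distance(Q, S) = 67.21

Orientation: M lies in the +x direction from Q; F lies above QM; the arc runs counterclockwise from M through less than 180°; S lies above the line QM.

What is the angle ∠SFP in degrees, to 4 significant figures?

75.76°

Checks: |FP| = 6.700 ✓; ∠(FP, PS) = 90.00° ✓; |PS| = 26.40 ✓; |QS| = 67.21 ✓.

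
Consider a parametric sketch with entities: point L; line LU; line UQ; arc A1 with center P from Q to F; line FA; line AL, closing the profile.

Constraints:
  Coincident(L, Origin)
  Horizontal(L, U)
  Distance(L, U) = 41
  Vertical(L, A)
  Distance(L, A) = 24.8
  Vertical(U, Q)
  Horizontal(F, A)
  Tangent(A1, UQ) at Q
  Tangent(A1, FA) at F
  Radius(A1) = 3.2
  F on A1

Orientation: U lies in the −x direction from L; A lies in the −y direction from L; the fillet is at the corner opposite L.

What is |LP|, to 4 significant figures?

43.54

L and A share the same x with |LA| = 24.8 and A on the −y side, so A = (0.000, -24.80). The virtual corner opposite L is at (-41.00, -24.80). A1 meets UQ tangentially, so PQ is at right angles to UQ and since A1 is tangent to FA there, PF ⟂ FA, with radius 3.2, so the center P sits 3.2 in from both sides at P = (-37.80, -21.60). Then |LP| = |P − L| = 43.54.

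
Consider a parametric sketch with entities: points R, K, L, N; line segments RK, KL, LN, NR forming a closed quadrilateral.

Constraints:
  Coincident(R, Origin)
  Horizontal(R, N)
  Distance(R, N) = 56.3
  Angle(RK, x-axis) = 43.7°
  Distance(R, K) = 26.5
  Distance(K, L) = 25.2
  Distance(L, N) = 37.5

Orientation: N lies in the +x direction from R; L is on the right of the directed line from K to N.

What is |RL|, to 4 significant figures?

20.62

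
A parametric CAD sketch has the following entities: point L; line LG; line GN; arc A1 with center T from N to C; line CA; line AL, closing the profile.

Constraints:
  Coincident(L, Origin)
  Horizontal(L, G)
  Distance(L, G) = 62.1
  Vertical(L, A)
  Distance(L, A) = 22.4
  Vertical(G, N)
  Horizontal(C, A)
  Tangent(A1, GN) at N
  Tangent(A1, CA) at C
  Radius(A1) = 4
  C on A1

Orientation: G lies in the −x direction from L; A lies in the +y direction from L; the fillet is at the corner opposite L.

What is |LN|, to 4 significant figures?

64.77

L is at the origin; LG is horizontal with |LG| = 62.1 and G on the −x side, so G = (-62.10, 0.000). LA is vertical with |LA| = 22.4 and A on the +y side, so A = (0.000, 22.40). The virtual corner opposite L is at (-62.10, 22.40). The tangent condition forces TN to be normal to GN and the tangent condition forces TC to be normal to CA, with radius 4.0, so the center T sits 4.0 in from both sides at T = (-58.10, 18.40). That places the tangent points at N = (-62.10, 18.40) on GN and C = (-58.10, 22.40) on CA. Then |LN| = |N − L| = 64.77.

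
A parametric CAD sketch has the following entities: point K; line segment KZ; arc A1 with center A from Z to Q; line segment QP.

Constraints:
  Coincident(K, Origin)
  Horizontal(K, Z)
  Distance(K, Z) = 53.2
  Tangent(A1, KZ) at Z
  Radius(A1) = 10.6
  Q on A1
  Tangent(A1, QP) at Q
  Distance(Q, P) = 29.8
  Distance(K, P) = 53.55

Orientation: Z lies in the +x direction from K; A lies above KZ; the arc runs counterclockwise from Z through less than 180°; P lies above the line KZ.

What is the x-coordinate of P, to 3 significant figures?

37.6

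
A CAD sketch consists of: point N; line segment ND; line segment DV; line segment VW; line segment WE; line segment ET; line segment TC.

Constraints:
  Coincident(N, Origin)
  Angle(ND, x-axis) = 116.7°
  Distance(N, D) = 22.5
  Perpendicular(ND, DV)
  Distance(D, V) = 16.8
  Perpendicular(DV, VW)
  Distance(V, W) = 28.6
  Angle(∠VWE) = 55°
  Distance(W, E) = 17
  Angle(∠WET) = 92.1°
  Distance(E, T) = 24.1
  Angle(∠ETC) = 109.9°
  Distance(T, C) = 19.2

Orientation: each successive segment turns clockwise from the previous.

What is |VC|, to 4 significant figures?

18.11

N is at the origin; ND runs at 116.7° with length 22.5, so D = (-10.11, 20.10). ND is perpendicular to DV, so DV runs at 26.70°; with |DV| = 16.8, V = (4.899, 27.65). The perpendicularity gives VW at right angles to DV, so VW runs at -63.30°; with |VW| = 28.6, W = (17.75, 2.099). ∠VWE = 55.0° gives WE at 171.7° from the x-axis; with |WE| = 17.0, E = (0.9275, 4.553). ∠WET = 92.1° gives ET at 83.80° from the x-axis; with |ET| = 24.1, T = (3.530, 28.51). ∠ETC = 109.9° gives TC at 13.70° from the x-axis; with |TC| = 19.2, C = (22.18, 33.06). Then |VC| = |C − V| = 18.11.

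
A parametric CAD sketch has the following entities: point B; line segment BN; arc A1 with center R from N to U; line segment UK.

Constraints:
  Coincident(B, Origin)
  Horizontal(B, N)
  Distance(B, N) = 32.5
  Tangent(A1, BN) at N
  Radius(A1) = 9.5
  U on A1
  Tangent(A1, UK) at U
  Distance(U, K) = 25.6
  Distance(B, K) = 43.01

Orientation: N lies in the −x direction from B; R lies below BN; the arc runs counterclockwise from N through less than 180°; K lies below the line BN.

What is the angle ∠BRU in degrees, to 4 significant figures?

158.3°

B is at the origin; BN is horizontal with |BN| = 32.5 and N on the −x side, so N = (-32.50, 0.000). A1 meets BN tangentially, so RN is at right angles to BN, so R = N + (0, -9.5) = (-32.50, -9.500). Since RU ⟂ UK (tangency), |RK| = √(9.5² + 25.6²) = 27.31 regardless of where U sits on A1. So K lies on both circle(B, 43.01) and circle(R, 27.31); the below-BN intersection is K = (-24.24, -35.53). U is the foot of the tangent from K: U = (-39.99, -15.34).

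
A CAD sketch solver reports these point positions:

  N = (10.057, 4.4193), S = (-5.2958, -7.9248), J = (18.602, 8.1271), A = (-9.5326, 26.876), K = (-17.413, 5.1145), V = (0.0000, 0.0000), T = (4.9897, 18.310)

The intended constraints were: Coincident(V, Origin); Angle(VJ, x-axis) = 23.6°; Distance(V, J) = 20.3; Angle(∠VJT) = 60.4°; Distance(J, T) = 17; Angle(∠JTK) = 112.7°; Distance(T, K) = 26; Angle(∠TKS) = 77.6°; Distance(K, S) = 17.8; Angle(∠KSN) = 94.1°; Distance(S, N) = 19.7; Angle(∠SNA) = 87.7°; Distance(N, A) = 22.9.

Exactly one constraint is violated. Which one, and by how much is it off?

Distance(N, A) = 22.9 — off by 6.90.

V = (0.00, 0.00) ✓; VJ at 23.60° ✓; |VJ| = 20.30 ✓; ∠VJT = 60.40° ✓; |JT| = 17.00 ✓; ∠JTK = 112.7° ✓; |TK| = 26.00 ✓; ∠TKS = 77.60° ✓; |KS| = 17.80 ✓; ∠KSN = 94.10° ✓; |SN| = 19.70 ✓; ∠SNA = 87.70° ✓; |NA| = 29.80 ✗.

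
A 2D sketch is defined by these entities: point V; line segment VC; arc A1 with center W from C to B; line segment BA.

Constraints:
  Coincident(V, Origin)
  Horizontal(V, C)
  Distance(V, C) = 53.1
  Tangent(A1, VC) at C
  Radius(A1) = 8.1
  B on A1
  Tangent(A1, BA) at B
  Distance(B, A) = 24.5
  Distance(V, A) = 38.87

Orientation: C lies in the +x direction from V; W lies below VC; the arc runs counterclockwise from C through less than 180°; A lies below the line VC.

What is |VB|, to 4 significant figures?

46.80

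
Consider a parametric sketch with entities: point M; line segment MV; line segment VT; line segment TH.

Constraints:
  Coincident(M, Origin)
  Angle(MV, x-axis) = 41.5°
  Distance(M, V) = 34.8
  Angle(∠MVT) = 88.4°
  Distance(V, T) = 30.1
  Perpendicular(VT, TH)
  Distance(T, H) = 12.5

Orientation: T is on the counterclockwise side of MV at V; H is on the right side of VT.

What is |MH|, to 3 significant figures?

55.5

∠MVT = 88.4°, so VT runs at 41.5° + (180° − 88.4°) = 133° from the x-axis; with |VT| = 30.1, T = V + 30.1·(cos 133°, sin 133°) = (5.50, 45.0). VT is perpendicular to TH; with |TH| = 12.5 on the right of VT, H = T + 12.5·(0.730, 0.683) = (14.6, 53.6). Then |MH| = |H − M| = 55.5.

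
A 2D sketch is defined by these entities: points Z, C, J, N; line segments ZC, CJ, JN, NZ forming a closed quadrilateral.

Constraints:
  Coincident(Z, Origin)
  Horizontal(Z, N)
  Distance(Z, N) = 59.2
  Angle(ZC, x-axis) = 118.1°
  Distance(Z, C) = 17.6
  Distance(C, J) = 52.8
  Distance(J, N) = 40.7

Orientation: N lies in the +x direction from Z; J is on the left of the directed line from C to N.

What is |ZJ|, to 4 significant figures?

54.12

Z is at the origin; ZN is horizontal with |ZN| = 59.2 and N in +x, so N = (59.2, 0). ZC runs at 118.1° with |ZC| = 17.6, so C = (-8.290, 15.53). J is determined by |CJ| = 52.8 and |JN| = 40.7 together: it lies at the intersection of circle(C, 52.8) and circle(N, 40.7). With |CN| = 69.25, the foot of the radical line on CN is 42.79 from C and the perpendicular offset is √(52.8² − 42.79²) = 30.93. Taking the left-of-CN solution: J = (40.35, 36.07).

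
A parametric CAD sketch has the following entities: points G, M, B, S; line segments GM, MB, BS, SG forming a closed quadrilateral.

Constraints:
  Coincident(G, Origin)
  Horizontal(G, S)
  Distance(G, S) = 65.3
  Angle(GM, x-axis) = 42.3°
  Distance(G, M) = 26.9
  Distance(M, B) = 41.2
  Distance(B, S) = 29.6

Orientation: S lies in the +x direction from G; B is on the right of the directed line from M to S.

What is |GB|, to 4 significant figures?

44.62

G is at the origin; GS is horizontal with |GS| = 65.3 and S in +x, so S = (65.3, 0). GM runs at 42.3° with |GM| = 26.9, so M = (19.90, 18.10). B is determined by |MB| = 41.2 and |BS| = 29.6 together: it lies at the intersection of circle(M, 41.2) and circle(S, 29.6). With |MS| = 48.88, the foot of the radical line on MS is 32.84 from M and the perpendicular offset is √(41.2² − 32.84²) = 24.88. Taking the right-of-MS solution: B = (41.19, -17.17).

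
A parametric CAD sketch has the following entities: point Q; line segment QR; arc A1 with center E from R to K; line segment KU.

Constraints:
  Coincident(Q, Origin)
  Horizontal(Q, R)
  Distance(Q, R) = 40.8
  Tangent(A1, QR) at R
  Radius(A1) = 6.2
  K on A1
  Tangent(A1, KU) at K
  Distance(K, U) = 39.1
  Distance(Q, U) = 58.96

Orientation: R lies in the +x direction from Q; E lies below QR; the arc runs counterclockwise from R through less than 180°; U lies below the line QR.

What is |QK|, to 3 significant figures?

35.2

Checks: |EK| = 6.200 ✓; ∠(EK, KU) = 90.00° ✓; |KU| = 39.10 ✓; |QU| = 58.96 ✓.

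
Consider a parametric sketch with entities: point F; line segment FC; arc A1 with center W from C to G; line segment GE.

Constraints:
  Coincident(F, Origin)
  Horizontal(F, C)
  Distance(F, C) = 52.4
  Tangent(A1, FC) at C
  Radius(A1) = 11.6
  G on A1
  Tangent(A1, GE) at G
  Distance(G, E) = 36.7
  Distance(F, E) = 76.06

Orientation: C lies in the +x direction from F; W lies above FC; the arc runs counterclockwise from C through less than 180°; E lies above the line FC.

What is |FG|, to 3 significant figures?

65.3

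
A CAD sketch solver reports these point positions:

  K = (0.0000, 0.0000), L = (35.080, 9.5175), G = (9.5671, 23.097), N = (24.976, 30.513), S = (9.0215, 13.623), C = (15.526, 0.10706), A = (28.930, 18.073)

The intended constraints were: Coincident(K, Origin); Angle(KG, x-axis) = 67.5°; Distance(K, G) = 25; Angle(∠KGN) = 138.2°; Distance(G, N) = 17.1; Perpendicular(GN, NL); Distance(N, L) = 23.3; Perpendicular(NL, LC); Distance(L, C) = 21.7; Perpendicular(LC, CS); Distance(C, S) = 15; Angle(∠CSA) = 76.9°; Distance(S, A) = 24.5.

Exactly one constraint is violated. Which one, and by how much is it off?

Distance(S, A) = 24.5 — off by 4.10.

K = (0.00, 0.00) ✓; KG at 67.50° ✓; |KG| = 25.00 ✓; ∠KGN = 138.2° ✓; |GN| = 17.10 ✓; ∠(GN, NL) = 90.00° ✓; |NL| = 23.30 ✓; ∠(NL, LC) = 90.00° ✓; |LC| = 21.70 ✓; ∠(LC, CS) = 90.00° ✓; |CS| = 15.00 ✓; ∠CSA = 76.90° ✓; |SA| = 20.40 ✗.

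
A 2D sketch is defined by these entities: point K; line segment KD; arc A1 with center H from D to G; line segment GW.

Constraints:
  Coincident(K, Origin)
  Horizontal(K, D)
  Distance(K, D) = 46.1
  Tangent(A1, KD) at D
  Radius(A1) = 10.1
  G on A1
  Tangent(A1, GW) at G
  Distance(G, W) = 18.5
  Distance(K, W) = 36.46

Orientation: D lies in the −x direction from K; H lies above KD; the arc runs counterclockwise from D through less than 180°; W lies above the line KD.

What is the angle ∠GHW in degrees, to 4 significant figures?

61.37°

K is at the origin; K and D share the same y with |KD| = 46.1 and D on the −x side, so D = (-46.10, 0.000). A1 meets KD tangentially, so HD is at right angles to KD, so H = D + (0, 10.1) = (-46.10, 10.10). Since HG ⟂ GW (tangency), |HW| = √(10.1² + 18.5²) = 21.08 regardless of where G sits on A1. So W lies on both circle(K, 36.46) and circle(H, 21.08); the above-KD intersection is W = (-28.88, 22.25). G is the foot of the tangent from W: G = (-37.03, 5.648).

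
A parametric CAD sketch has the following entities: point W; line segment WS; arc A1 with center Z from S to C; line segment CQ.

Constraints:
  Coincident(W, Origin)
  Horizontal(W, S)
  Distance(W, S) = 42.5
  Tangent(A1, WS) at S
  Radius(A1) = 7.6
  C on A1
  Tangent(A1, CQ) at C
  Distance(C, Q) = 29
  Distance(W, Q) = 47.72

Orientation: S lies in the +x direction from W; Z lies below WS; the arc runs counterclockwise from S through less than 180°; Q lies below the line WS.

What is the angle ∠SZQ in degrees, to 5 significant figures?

159.05°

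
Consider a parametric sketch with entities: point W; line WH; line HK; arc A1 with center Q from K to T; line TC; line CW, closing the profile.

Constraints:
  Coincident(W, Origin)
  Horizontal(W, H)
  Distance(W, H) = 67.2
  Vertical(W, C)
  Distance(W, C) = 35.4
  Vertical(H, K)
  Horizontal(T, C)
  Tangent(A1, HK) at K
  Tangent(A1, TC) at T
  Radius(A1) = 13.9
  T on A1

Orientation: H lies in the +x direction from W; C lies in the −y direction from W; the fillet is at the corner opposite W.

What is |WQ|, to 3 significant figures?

57.5

W and C share the same x with |WC| = 35.4 and C on the −y side, so C = (0.00, -35.4). The virtual corner opposite W is at (67.2, -35.4). A1 meets HK tangentially, so QK is at right angles to HK and since A1 is tangent to TC there, QT ⟂ TC, with radius 13.9, so the center Q sits 13.9 in from both sides at Q = (53.3, -21.5). Then |WQ| = |Q − W| = 57.5.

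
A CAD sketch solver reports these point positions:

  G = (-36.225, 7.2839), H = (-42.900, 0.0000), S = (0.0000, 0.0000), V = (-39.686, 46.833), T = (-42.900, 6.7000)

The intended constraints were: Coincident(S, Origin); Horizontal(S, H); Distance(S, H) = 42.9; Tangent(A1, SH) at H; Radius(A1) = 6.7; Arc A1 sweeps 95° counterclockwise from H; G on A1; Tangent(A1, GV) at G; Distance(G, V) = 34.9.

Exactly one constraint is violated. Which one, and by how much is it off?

Distance(G, V) = 34.9 — off by 4.80.

S = (0.00, 0.00) ✓; S.y = 0.00, H.y = 0.00 ✓; |SH| = 42.90 ✓; ∠(TH, HS) = 90.00° ✓; |TH| = 6.700 ✓; bearing(T→G) − bearing(T→H) = 95.00° ✓; |TG| = 6.700 ✓; ∠(TG, GV) = 90.00° ✓; |GV| = 39.70 ✗.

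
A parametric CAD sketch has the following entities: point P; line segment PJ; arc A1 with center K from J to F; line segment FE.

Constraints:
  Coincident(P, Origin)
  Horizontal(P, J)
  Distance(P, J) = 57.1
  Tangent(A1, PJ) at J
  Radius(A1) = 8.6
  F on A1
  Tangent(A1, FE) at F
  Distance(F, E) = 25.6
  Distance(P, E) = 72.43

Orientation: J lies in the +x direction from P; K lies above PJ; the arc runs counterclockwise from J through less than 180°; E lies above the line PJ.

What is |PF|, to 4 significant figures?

66.33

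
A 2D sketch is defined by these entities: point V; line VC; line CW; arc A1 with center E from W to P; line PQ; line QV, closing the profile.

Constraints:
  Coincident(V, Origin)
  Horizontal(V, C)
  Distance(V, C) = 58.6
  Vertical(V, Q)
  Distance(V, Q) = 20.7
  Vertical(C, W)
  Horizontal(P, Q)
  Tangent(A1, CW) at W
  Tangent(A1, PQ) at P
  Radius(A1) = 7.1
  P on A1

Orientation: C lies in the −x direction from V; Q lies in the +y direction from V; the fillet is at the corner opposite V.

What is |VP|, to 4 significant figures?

55.50

V is at the origin; VC is horizontal with |VC| = 58.6 and C on the −x side, so C = (-58.60, 0.000). VQ is vertical with |VQ| = 20.7 and Q on the +y side, so Q = (0.000, 20.70). The virtual corner opposite V is at (-58.60, 20.70). The tangent condition forces EW to be normal to CW and tangency of A1 to PQ means the radius EP is perpendicular to PQ, with radius 7.1, so the center E sits 7.1 in from both sides at E = (-51.50, 13.60). That places the tangent points at W = (-58.60, 13.60) on CW and P = (-51.50, 20.70) on PQ. Then |VP| = |P − V| = 55.50.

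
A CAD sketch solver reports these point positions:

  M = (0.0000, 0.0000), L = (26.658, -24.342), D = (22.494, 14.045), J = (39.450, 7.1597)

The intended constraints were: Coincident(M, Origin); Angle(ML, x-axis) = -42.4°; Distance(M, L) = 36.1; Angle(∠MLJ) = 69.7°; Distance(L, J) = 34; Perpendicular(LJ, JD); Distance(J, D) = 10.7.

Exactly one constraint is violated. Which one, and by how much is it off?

Distance(J, D) = 10.7 — off by 7.60.

M = (0.00, 0.00) ✓; ML at -42.40° ✓; |ML| = 36.10 ✓; ∠MLJ = 69.70° ✓; |LJ| = 34.00 ✓; ∠(LJ, JD) = 90.00° ✓; |JD| = 18.30 ✗.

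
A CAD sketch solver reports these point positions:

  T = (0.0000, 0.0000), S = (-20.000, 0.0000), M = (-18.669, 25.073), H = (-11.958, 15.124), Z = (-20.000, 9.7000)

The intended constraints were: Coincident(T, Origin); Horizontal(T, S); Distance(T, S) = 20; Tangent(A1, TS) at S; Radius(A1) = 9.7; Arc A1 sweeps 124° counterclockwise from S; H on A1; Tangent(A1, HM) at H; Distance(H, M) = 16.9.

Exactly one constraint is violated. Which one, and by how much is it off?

Distance(H, M) = 16.9 — off by 4.90.

T = (0.00, 0.00) ✓; T.y = 0.00, S.y = 0.00 ✓; |TS| = 20.00 ✓; ∠(ZS, ST) = 90.00° ✓; |ZS| = 9.700 ✓; bearing(Z→H) − bearing(Z→S) = 124.0° ✓; |ZH| = 9.700 ✓; ∠(ZH, HM) = 90.00° ✓; |HM| = 12.00 ✗.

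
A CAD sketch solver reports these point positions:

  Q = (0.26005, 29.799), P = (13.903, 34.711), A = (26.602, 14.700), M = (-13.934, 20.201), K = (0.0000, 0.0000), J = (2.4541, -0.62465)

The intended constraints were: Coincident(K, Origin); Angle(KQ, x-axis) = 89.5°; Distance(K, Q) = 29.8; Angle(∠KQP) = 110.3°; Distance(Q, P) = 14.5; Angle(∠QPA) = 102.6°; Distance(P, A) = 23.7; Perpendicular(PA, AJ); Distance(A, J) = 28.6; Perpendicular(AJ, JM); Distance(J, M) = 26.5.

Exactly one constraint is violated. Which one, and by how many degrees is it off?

Perpendicular(AJ, JM) — off by 5.80°.

K = (0.00, 0.00) ✓; KQ at 89.50° ✓; |KQ| = 29.80 ✓; ∠KQP = 110.3° ✓; |QP| = 14.50 ✓; ∠QPA = 102.6° ✓; |PA| = 23.70 ✓; ∠(PA, AJ) = 90.00° ✓; |AJ| = 28.60 ✓; ∠(AJ, JM) = 84.20° ✗; |JM| = 26.50 ✓.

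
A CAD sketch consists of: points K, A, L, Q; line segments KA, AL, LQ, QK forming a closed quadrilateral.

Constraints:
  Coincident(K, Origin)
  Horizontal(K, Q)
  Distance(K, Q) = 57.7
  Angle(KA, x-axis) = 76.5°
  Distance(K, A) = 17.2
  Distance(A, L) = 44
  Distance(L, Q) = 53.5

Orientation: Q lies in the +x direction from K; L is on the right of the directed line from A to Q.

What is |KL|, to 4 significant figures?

28.97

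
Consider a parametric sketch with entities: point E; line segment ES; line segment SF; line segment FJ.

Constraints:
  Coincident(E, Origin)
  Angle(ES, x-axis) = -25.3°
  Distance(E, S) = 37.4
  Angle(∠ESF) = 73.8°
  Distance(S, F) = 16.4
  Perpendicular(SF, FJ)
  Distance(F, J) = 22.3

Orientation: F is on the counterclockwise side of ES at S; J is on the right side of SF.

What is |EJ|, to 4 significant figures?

58.52

E is at the origin; ES runs at -25.3° with length 37.4, so S = 37.4·(cos -25.3°, sin -25.3°) = (33.81, -15.98). ∠ESF = 73.8°, so SF runs at -25.3° + (180° − 73.8°) = 80.90° from the x-axis; with |SF| = 16.4, F = S + 16.4·(cos 80.90°, sin 80.90°) = (36.41, 0.2104). SF is perpendicular to FJ; with |FJ| = 22.3 on the right of SF, J = F + 22.3·(0.9874, -0.1582) = (58.43, -3.317). Then |EJ| = |J − E| = 58.52.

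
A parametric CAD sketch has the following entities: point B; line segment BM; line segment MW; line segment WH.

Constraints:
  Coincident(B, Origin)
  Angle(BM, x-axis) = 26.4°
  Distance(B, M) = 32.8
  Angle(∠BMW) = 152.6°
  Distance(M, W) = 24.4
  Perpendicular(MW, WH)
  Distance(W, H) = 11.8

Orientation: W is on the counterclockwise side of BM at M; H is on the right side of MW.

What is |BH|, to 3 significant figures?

59.9

∠BMW = 152.6°, so MW runs at 26.4° + (180° − 152.6°) = 53.8° from the x-axis; with |MW| = 24.4, W = M + 24.4·(cos 53.8°, sin 53.8°) = (43.8, 34.3). The perpendicularity gives WH at right angles to MW; with |WH| = 11.8 on the right of MW, H = W + 11.8·(0.807, -0.591) = (53.3, 27.3). Then |BH| = |H − B| = 59.9.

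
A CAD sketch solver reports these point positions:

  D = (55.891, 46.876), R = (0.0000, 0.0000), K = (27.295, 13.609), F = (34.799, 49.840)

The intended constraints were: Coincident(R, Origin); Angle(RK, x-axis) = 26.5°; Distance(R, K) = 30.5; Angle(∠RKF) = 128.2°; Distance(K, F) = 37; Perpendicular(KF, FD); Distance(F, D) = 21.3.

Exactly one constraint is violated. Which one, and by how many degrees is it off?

Perpendicular(KF, FD) — off by 3.70°.

R = (0.00, 0.00) ✓; RK at 26.50° ✓; |RK| = 30.50 ✓; ∠RKF = 128.2° ✓; |KF| = 37.00 ✓; ∠(KF, FD) = 86.30° ✗; |FD| = 21.30 ✓.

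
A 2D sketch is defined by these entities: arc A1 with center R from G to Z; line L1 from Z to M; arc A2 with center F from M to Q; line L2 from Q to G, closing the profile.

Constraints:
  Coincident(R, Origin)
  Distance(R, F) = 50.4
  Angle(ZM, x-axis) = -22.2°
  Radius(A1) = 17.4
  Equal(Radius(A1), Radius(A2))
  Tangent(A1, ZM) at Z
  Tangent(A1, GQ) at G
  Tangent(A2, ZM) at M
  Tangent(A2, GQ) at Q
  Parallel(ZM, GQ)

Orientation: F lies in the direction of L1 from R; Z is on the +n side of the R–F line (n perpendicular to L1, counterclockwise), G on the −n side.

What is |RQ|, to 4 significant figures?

53.32

Tangency of A1 to both parallel lines with radius 17.4 puts Z and G at R ± 17.4·n: Z = (6.574, 16.11), G = (-6.574, -16.11). Equal radii place M and Q the same way about F: M = F + 17.4·n = (53.24, -2.933), Q = F − 17.4·n = (40.09, -35.15). Then |RQ| = |Q − R| = 53.32.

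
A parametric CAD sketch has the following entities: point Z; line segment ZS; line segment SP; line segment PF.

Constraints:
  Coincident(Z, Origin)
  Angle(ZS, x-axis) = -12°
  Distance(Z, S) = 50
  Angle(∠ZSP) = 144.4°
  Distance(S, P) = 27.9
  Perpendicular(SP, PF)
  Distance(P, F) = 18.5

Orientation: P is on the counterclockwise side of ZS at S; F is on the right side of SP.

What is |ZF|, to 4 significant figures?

83.46

Z is at the origin; ZS runs at -12.0° with length 50.0, so S = 50.0·(cos -12.0°, sin -12.0°) = (48.91, -10.40). ∠ZSP = 144.4°, so SP runs at -12.0° + (180° − 144.4°) = 23.60° from the x-axis; with |SP| = 27.9, P = S + 27.9·(cos 23.60°, sin 23.60°) = (74.47, 0.7742). SP is perpendicular to PF; with |PF| = 18.5 on the right of SP, F = P + 18.5·(0.4003, -0.9164) = (81.88, -16.18). Then |ZF| = |F − Z| = 83.46.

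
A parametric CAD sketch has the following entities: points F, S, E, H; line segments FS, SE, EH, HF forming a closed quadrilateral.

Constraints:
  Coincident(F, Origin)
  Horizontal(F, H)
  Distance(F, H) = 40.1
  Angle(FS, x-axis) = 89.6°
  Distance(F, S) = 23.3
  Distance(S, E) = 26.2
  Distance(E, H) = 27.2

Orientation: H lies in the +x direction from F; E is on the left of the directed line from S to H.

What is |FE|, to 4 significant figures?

35.30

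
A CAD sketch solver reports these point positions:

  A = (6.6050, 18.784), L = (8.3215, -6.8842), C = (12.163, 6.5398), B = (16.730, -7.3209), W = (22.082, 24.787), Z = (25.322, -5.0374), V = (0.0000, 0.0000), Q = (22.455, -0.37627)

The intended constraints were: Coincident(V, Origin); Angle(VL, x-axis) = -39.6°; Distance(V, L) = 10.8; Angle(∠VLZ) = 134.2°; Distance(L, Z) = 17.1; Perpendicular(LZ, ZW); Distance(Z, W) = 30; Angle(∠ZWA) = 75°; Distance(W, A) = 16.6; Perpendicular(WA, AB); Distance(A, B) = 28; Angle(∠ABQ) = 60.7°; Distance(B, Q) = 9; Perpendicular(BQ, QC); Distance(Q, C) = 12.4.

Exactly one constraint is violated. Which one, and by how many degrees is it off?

Perpendicular(BQ, QC) — off by 5.60°.

V = (0.00, 0.00) ✓; VL at -39.60° ✓; |VL| = 10.80 ✓; ∠VLZ = 134.2° ✓; |LZ| = 17.10 ✓; ∠(LZ, ZW) = 90.00° ✓; |ZW| = 30.00 ✓; ∠ZWA = 75.00° ✓; |WA| = 16.60 ✓; ∠(WA, AB) = 90.00° ✓; |AB| = 28.00 ✓; ∠ABQ = 60.70° ✓; |BQ| = 9.000 ✓; ∠(BQ, QC) = 95.60° ✗; |QC| = 12.40 ✓.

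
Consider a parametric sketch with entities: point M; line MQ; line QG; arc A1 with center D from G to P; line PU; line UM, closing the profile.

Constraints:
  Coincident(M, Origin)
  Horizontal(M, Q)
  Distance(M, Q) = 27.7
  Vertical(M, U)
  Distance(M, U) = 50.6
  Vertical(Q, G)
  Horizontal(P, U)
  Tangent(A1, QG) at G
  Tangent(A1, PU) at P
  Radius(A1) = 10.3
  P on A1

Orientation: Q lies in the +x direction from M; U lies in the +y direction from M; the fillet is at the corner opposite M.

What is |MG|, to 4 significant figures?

48.90

The virtual corner opposite M is at (27.70, 50.60). A1 meets QG tangentially, so DG is at right angles to QG and since A1 is tangent to PU there, DP ⟂ PU, with radius 10.3, so the center D sits 10.3 in from both sides at D = (17.40, 40.30). That places the tangent points at G = (27.70, 40.30) on QG and P = (17.40, 50.60) on PU. Then |MG| = |G − M| = 48.90.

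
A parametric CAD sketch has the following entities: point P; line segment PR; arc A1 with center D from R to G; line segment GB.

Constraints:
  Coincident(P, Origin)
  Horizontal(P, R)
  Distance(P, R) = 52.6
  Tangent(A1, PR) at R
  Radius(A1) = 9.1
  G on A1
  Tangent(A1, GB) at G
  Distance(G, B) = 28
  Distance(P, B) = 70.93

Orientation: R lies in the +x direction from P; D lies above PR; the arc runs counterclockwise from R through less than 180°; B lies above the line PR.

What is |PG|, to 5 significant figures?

62.428

Checks: |DG| = 9.100 ✓; ∠(DG, GB) = 90.00° ✓; |GB| = 28.00 ✓; |PB| = 70.93 ✓.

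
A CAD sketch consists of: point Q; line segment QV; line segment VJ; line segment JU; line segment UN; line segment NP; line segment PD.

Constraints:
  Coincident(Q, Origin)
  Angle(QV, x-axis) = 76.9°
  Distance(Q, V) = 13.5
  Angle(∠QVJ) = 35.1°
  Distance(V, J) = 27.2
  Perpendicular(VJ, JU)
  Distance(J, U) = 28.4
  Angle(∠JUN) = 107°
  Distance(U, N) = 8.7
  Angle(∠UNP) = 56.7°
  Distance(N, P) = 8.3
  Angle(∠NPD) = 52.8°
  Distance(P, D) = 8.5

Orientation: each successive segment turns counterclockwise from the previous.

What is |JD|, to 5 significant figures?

29.825

Q is at the origin; QV runs at 76.9° with length 13.5, so V = (3.0598, 13.149). ∠QVJ = 35.1° gives VJ at -138.20° from the x-axis; with |VJ| = 27.2, J = (-17.217, -4.9810). VJ ⟂ JU, so JU runs at -48.200°; with |JU| = 28.4, U = (1.7124, -26.153). ∠JUN = 107.0° gives UN at 24.800° from the x-axis; with |UN| = 8.7, N = (9.6100, -22.503). ∠UNP = 56.7° gives NP at 148.10° from the x-axis; with |NP| = 8.3, P = (2.5636, -18.117). ∠NPD = 52.8° gives PD at -84.700° from the x-axis; with |PD| = 8.5, D = (3.3487, -26.581). Then |JD| = |D − J| = 29.825.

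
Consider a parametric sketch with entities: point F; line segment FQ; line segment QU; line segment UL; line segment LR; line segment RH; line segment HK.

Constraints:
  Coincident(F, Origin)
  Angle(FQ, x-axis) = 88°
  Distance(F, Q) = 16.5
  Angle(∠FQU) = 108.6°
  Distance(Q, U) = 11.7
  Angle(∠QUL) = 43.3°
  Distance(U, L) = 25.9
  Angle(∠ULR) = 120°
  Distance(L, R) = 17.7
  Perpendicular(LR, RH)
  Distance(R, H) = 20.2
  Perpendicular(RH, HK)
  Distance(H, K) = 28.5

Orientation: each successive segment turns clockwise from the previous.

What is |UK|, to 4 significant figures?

3.098

F is at the origin; FQ runs at 88.0° with length 16.5, so Q = (0.5758, 16.49). ∠FQU = 108.6° gives QU at 16.60° from the x-axis; with |QU| = 11.7, U = (11.79, 19.83). ∠QUL = 43.3° gives UL at -120.1° from the x-axis; with |UL| = 25.9, L = (-1.201, -2.575). ∠ULR = 120.0° gives LR at 179.9° from the x-axis; with |LR| = 17.7, R = (-18.90, -2.544). The perpendicularity gives RH at right angles to LR, so RH runs at 89.90°; with |RH| = 20.2, H = (-18.87, 17.66). The perpendicularity gives HK at right angles to RH, so HK runs at -0.1000°; with |HK| = 28.5, K = (9.634, 17.61). Then |UK| = |K − U| = 3.098.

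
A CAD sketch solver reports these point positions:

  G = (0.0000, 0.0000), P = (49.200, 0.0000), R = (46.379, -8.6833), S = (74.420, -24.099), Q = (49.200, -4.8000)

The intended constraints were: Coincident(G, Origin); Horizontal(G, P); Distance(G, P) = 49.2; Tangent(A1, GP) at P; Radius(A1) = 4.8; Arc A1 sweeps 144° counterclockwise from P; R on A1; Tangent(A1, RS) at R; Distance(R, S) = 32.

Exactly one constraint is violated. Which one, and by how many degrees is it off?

Tangent(A1, RS) at R — off by 7.20°.

G = (0.00, 0.00) ✓; G.y = 0.00, P.y = 0.00 ✓; |GP| = 49.20 ✓; ∠(QP, PG) = 90.00° ✓; |QP| = 4.800 ✓; bearing(Q→R) − bearing(Q→P) = 144.0° ✓; |QR| = 4.800 ✓; ∠(QR, RS) = 82.80° ✗; |RS| = 32.00 ✓.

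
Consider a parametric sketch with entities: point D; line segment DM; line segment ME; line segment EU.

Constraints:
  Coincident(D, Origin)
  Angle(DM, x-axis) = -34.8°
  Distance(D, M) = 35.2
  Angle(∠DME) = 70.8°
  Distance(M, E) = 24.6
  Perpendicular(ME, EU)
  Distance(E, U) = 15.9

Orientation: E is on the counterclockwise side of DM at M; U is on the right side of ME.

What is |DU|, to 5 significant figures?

50.839

D is at the origin; DM runs at -34.8° with length 35.2, so M = 35.2·(cos -34.8°, sin -34.8°) = (28.904, -20.089). ∠DME = 70.8°, so ME runs at -34.8° + (180° − 70.8°) = 74.400° from the x-axis; with |ME| = 24.6, E = M + 24.6·(cos 74.400°, sin 74.400°) = (35.520, 3.6047). The perpendicularity gives EU at right angles to ME; with |EU| = 15.9 on the right of ME, U = E + 15.9·(0.96316, -0.26892) = (50.834, -0.67114). Then |DU| = |U − D| = 50.839.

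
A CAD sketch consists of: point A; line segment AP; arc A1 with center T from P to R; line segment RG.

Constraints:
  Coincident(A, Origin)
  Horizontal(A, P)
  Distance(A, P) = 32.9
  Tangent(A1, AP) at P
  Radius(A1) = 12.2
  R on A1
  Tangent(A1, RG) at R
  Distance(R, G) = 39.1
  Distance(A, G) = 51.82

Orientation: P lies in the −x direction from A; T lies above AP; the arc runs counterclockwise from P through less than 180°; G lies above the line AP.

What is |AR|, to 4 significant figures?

23.35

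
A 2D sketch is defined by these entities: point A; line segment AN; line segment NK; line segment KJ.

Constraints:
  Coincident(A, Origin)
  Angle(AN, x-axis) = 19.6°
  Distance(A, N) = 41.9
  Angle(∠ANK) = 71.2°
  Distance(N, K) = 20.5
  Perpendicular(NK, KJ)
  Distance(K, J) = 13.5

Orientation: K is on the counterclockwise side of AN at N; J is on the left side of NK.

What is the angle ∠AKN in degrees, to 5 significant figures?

79.996°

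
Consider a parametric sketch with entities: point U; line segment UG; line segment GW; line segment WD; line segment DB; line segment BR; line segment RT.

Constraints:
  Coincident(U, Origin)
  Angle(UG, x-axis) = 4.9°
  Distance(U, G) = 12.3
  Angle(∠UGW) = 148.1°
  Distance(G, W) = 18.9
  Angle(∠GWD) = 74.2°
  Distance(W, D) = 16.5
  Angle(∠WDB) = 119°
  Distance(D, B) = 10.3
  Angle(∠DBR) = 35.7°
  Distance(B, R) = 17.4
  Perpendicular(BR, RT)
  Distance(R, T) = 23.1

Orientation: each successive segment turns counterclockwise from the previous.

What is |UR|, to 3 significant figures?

26.3

U is at the origin; UG runs at 4.9° with length 12.3, so G = (12.3, 1.05). ∠UGW = 148.1° gives GW at 36.8° from the x-axis; with |GW| = 18.9, W = (27.4, 12.4). ∠GWD = 74.2° gives WD at 143° from the x-axis; with |WD| = 16.5, D = (14.3, 22.4). ∠WDB = 119.0° gives DB at -156° from the x-axis; with |DB| = 10.3, B = (4.84, 18.3). ∠DBR = 35.7° gives BR at -12.1° from the x-axis; with |BR| = 17.4, R = (21.9, 14.6). Then |UR| = |R − U| = 26.3.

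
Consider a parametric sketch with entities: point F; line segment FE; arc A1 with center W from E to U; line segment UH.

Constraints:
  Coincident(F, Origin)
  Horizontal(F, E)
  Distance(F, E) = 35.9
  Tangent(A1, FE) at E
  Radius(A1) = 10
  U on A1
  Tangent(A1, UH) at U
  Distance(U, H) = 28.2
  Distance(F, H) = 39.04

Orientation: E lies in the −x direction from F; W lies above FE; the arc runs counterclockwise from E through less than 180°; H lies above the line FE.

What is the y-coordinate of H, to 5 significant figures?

34.362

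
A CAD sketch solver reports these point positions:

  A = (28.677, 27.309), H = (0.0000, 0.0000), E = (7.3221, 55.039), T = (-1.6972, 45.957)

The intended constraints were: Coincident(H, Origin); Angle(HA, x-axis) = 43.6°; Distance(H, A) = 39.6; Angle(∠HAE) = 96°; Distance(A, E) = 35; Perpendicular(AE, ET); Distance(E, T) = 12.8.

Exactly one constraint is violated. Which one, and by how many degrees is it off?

Perpendicular(AE, ET) — off by 7.60°.

H = (0.00, 0.00) ✓; HA at 43.60° ✓; |HA| = 39.60 ✓; ∠HAE = 96.00° ✓; |AE| = 35.00 ✓; ∠(AE, ET) = 97.60° ✗; |ET| = 12.80 ✓.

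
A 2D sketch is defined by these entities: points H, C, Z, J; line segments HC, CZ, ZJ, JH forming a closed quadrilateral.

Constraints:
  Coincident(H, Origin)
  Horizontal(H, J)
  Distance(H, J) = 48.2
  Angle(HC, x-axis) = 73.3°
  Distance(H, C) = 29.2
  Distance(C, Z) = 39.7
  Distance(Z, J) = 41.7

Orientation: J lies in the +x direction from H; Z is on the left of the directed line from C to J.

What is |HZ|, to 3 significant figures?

61.8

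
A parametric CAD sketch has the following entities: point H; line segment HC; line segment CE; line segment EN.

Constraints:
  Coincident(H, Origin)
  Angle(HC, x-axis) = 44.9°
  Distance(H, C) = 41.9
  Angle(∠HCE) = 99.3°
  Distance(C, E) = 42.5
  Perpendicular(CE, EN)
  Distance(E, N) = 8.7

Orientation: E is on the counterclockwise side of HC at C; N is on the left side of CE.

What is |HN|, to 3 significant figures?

59.1

H is at the origin; HC runs at 44.9° with length 41.9, so C = 41.9·(cos 44.9°, sin 44.9°) = (29.7, 29.6). ∠HCE = 99.3°, so CE runs at 44.9° + (180° − 99.3°) = 126° from the x-axis; with |CE| = 42.5, E = C + 42.5·(cos 126°, sin 126°) = (4.94, 64.1). CE ⟂ EN; with |EN| = 8.7 on the left of CE, N = E + 8.7·(-0.813, -0.582) = (-2.13, 59.1). Then |HN| = |N − H| = 59.1.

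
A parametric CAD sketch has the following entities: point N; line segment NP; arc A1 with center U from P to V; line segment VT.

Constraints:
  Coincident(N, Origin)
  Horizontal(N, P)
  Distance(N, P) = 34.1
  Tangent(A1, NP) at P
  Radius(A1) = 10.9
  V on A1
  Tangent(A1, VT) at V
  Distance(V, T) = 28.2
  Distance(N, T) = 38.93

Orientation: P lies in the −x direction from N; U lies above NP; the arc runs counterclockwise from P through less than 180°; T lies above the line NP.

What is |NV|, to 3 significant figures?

24.9

N is at the origin; N and P share the same y with |NP| = 34.1 and P on the −x side, so P = (-34.1, 0.00). Since A1 is tangent to NP there, UP ⟂ NP, so U = P + (0, 10.9) = (-34.1, 10.9). Since UV ⟂ VT (tangency), |UT| = √(10.9² + 28.2²) = 30.2 regardless of where V sits on A1. So T lies on both circle(N, 38.93) and circle(U, 30.2); the above-NP intersection is T = (-16.3, 35.3). V is the foot of the tangent from T: V = (-23.6, 8.10).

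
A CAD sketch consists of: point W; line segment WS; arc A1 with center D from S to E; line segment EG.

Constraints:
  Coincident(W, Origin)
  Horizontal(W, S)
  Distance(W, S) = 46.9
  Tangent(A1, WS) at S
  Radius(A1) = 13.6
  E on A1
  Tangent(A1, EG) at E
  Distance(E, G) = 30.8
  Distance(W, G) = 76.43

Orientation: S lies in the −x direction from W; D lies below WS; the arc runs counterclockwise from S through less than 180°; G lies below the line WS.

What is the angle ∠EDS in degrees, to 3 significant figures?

85.0°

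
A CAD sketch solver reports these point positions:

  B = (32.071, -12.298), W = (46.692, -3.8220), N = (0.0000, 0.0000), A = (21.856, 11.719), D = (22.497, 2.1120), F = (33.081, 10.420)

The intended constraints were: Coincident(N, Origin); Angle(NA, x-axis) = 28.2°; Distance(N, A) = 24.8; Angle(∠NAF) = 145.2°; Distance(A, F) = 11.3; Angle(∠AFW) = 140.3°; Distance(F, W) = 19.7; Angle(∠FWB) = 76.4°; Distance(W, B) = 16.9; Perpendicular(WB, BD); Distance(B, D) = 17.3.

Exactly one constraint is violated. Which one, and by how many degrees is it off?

Perpendicular(WB, BD) — off by 3.50°.

N = (0.00, 0.00) ✓; NA at 28.20° ✓; |NA| = 24.80 ✓; ∠NAF = 145.2° ✓; |AF| = 11.30 ✓; ∠AFW = 140.3° ✓; |FW| = 19.70 ✓; ∠FWB = 76.40° ✓; |WB| = 16.90 ✓; ∠(WB, BD) = 86.50° ✗; |BD| = 17.30 ✓.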